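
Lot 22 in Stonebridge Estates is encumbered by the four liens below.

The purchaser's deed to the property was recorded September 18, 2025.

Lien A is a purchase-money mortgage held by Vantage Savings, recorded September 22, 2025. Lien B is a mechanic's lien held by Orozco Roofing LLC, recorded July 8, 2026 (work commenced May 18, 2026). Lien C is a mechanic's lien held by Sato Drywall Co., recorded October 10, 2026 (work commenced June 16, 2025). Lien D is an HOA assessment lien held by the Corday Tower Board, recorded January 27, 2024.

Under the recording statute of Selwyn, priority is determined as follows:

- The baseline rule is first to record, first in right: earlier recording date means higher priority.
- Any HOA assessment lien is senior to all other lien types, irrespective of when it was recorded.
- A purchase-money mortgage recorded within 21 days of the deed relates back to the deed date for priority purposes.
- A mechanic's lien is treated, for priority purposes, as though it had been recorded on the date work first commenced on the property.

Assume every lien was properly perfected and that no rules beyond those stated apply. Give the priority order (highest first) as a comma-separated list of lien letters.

Adjusting effective dates: A was recorded within the 21-day window, so its effective date is the deed date September 18, 2025; B's effective date is May 18, 2026, when work began; C's effective date is June 16, 2025, when work began.
D is an HOA assessment lien, so it outranks all other liens regardless of date.
Remaining liens by effective date: C (June 16, 2025), A (September 18, 2025), B (May 18, 2026).

D, C, A, B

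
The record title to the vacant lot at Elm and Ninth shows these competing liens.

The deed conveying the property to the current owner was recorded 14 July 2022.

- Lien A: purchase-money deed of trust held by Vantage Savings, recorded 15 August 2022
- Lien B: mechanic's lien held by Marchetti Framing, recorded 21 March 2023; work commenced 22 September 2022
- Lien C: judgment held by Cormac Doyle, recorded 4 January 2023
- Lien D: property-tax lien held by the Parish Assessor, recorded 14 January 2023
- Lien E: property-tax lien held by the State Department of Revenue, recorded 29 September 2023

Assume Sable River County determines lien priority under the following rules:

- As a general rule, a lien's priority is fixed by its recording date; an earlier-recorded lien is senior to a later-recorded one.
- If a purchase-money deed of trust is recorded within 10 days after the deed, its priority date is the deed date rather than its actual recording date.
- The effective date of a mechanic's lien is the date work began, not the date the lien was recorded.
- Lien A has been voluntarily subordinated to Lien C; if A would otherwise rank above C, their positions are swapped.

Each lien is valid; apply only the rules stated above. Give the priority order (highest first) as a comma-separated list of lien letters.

Effective dates: A was recorded 32 days after the deed, outside the 10-day window, so it keeps its recording date; B's effective date is 22 September 2022, when work began.
Sorted by effective date: A (15 August 2022), B (22 September 2022), C (4 January 2023), D (14 January 2023), E (29 September 2023).
A is senior to C before the subordination, so the two trade places.

C, B, A, D, E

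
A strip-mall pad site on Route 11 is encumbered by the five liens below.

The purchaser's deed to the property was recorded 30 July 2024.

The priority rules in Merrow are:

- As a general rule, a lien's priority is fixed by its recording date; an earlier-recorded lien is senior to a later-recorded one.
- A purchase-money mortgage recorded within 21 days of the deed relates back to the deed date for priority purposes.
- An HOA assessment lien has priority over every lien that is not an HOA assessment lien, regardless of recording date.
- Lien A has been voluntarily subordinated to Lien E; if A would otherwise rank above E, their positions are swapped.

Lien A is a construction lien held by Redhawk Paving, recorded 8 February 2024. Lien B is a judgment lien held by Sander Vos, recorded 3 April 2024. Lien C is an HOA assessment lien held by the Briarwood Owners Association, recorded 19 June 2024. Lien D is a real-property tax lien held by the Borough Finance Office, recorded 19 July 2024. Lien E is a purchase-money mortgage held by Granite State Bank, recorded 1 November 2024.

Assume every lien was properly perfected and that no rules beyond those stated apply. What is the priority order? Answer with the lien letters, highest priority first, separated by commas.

C, E, B, D, A

Adjusting effective dates: E was recorded 94 days after the deed — beyond 21 days — so no relation-back applies.
C is an HOA assessment lien, so it outranks all other liens regardless of date.
The other liens, earliest effective date first: A (8 February 2024), B (3 April 2024), D (19 July 2024), E (1 November 2024).
Because A would otherwise rank above E, the subordination swaps them.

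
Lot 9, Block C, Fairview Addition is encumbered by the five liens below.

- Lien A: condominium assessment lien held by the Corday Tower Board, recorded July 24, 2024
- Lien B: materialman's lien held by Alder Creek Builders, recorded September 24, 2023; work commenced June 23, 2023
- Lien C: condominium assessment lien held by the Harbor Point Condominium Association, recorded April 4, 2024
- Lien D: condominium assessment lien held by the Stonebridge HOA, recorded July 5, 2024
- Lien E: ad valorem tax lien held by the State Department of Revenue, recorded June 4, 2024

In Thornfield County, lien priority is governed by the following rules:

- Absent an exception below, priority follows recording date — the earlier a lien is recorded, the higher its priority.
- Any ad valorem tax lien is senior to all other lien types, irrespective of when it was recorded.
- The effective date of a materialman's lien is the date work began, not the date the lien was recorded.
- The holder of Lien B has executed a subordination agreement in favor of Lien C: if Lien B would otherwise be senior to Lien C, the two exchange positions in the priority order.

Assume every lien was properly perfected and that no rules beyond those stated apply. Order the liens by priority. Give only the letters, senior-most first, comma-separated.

First, effective dates: B's effective date is June 23, 2023, when work began.
E is an ad valorem tax lien and takes priority over every other lien.
Ordering the rest by effective date: B (June 23, 2023), C (April 4, 2024), D (July 5, 2024), A (July 24, 2024).
B would otherwise be senior to C, so under the subordination agreement B and C exchange positions.

E, C, B, D, A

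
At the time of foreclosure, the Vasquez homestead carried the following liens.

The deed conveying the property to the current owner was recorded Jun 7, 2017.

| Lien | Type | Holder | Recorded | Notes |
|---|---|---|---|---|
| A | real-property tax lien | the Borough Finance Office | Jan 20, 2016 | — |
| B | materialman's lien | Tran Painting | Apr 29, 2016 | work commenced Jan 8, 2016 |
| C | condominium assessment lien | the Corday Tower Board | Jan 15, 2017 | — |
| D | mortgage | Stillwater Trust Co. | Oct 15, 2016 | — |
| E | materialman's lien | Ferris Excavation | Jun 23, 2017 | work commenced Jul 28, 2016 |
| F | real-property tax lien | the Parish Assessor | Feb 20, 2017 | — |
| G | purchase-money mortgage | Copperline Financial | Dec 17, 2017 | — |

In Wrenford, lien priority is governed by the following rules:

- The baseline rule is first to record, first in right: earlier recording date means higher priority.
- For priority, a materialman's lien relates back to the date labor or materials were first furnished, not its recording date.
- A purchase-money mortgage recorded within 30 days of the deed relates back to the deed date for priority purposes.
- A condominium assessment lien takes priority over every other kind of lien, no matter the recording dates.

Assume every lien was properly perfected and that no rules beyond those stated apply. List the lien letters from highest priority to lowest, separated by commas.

First, effective dates: B is treated as recorded Jan 8, 2016, the work-commencement date; E relates back to Jul 28, 2016 (work commenced); G missed the 30-day window (193 days after the deed), so its recording date stands.
C is a condominium assessment lien, so it outranks all other liens regardless of date.
Among the remaining liens, by effective date: B (Jan 8, 2016), A (Jan 20, 2016), E (Jul 28, 2016), D (Oct 15, 2016), F (Feb 20, 2017), G (Dec 17, 2017).

C, B, A, E, D, F, G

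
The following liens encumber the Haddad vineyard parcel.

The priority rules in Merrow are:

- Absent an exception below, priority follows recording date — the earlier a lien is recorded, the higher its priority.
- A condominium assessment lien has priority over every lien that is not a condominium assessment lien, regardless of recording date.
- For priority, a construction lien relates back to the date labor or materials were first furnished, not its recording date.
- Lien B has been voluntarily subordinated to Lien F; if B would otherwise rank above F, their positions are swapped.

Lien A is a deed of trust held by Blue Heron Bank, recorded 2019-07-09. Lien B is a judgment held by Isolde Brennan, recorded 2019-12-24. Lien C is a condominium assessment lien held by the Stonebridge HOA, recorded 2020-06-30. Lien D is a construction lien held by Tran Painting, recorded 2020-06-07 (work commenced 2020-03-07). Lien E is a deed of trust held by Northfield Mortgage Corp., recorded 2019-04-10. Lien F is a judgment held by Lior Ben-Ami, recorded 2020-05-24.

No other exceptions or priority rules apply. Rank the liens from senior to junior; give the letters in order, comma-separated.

C, E, A, F, D, B

Effective dates after the stated exceptions: D relates back to 2020-03-07 (work commenced).
As a condominium assessment lien, C is senior to every other lien.
The other liens, earliest effective date first: E (2019-04-10), A (2019-07-09), B (2019-12-24), D (2020-03-07), F (2020-05-24).
Because B would otherwise rank above F, the subordination swaps them.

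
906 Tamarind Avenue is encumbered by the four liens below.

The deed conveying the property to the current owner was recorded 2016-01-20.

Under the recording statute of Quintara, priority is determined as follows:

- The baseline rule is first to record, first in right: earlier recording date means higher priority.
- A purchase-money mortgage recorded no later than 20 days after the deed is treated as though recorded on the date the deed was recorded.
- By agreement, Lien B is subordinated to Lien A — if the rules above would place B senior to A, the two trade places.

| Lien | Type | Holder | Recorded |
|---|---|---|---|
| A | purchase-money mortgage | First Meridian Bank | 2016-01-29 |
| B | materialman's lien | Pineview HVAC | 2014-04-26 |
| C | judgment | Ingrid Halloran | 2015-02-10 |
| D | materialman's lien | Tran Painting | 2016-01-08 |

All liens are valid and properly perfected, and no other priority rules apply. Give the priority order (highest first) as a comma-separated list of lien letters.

A, C, D, B

Adjusting effective dates: A's effective date is the deed date, 2016-01-20.
Ordering by effective date: B (2014-04-26), C (2015-02-10), D (2016-01-08), A (2016-01-20).
Because B would otherwise rank above A, the subordination swaps them.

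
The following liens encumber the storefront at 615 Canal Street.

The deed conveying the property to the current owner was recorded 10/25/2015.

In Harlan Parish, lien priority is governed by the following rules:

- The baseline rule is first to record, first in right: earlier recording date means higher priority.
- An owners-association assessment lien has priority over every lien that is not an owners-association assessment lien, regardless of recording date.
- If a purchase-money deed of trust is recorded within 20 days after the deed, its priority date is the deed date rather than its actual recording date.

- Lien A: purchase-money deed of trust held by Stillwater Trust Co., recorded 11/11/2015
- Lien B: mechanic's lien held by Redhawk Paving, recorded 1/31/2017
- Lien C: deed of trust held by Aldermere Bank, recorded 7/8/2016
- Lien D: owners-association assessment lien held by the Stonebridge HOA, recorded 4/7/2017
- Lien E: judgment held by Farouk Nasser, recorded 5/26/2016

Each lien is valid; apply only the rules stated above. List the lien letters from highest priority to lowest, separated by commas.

D, A, E, C, B

Effective dates: A was recorded within the 20-day window, so its effective date is the deed date 10/25/2015.
D is an owners-association assessment lien, so it outranks all other liens regardless of date.
Ordering the rest by effective date: A (10/25/2015), E (5/26/2016), C (7/8/2016), B (1/31/2017).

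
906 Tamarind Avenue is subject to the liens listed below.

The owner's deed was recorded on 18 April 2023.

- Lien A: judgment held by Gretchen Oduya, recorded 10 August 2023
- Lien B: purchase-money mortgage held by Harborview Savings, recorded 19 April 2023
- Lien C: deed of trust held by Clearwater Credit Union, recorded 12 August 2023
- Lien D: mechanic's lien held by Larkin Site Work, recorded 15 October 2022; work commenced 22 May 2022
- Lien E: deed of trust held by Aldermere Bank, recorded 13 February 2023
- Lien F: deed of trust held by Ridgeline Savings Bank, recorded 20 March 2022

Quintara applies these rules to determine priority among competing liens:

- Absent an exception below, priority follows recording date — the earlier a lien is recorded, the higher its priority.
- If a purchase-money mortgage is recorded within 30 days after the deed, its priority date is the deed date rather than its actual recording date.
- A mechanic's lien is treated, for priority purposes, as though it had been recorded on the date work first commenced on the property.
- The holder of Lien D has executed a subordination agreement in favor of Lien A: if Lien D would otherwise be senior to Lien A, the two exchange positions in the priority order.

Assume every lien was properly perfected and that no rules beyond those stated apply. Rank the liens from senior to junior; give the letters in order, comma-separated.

Effective dates after the stated exceptions: B relates back to the deed date 18 April 2023; D's effective date is 22 May 2022, when work began.
By effective date, earliest first: F (20 March 2022), D (22 May 2022), E (13 February 2023), B (18 April 2023), A (10 August 2023), C (12 August 2023).
D is senior to A before the subordination, so the two trade places.

F, A, E, B, D, C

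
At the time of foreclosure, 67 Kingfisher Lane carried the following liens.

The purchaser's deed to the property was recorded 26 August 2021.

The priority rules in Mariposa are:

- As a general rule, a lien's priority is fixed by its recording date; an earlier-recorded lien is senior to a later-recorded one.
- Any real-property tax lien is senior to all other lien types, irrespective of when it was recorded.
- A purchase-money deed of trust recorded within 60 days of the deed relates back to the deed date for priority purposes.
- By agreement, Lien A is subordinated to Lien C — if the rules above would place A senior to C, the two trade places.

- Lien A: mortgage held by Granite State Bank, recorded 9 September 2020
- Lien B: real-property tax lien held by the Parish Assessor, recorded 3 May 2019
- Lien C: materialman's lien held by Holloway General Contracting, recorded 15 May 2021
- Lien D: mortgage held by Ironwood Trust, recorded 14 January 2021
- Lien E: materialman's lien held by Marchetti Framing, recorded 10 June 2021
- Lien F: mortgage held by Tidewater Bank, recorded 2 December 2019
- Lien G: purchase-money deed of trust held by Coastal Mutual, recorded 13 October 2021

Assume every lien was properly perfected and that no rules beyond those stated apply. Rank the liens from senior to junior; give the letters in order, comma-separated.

B, F, C, D, A, E, G

First, effective dates: G's effective date is the deed date, 26 August 2021.
B is a real-property tax lien, so it outranks all other liens regardless of date.
Remaining liens by effective date: F (2 December 2019), A (9 September 2020), D (14 January 2021), C (15 May 2021), E (10 June 2021), G (26 August 2021).
The subordination applies — A was senior to C — so A and C swap.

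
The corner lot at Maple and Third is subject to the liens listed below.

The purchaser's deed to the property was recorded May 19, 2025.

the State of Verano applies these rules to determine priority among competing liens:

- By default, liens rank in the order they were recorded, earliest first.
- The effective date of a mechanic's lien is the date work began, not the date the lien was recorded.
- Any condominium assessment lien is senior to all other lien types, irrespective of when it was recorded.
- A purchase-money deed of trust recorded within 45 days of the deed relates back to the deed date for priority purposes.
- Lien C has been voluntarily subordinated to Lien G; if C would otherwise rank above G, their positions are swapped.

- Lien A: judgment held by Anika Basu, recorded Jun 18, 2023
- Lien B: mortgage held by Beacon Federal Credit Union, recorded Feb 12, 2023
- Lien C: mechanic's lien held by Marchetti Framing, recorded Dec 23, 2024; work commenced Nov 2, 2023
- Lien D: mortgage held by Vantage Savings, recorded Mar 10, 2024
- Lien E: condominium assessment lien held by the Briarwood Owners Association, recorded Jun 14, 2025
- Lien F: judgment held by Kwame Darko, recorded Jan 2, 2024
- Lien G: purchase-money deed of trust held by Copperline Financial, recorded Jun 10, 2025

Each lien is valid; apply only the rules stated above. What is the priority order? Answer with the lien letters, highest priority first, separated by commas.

Adjusting effective dates: C's effective date is Nov 2, 2023, when work began; G relates back to the deed date May 19, 2025.
E is a condominium assessment lien and takes priority over every other lien.
Ordering the rest by effective date: B (Feb 12, 2023), A (Jun 18, 2023), C (Nov 2, 2023), F (Jan 2, 2024), D (Mar 10, 2024), G (May 19, 2025).
C would otherwise be senior to G, so under the subordination agreement C and G exchange positions.

E, B, A, G, F, D, C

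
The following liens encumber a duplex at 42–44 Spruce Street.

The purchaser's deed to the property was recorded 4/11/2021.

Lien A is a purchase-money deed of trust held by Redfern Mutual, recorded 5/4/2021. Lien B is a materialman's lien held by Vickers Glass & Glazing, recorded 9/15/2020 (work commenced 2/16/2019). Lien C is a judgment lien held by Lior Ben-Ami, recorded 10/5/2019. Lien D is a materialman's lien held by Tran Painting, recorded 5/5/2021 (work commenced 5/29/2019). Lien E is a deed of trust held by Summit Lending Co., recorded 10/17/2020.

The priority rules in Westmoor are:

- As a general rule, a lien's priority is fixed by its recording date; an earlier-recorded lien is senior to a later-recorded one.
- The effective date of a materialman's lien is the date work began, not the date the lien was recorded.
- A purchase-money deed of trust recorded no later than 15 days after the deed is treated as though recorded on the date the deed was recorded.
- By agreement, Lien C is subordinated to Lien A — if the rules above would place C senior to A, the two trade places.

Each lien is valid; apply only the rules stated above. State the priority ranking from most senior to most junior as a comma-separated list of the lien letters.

B, D, A, E, C

Effective dates: A was recorded 23 days after the deed, outside the 15-day window, so it keeps its recording date; B's effective date is 2/16/2019, when work began; D's effective date is 5/29/2019, when work began.
Ordering by effective date: B (2/16/2019), D (5/29/2019), C (10/5/2019), E (10/17/2020), A (5/4/2021).
Because C would otherwise rank above A, the subordination swaps them.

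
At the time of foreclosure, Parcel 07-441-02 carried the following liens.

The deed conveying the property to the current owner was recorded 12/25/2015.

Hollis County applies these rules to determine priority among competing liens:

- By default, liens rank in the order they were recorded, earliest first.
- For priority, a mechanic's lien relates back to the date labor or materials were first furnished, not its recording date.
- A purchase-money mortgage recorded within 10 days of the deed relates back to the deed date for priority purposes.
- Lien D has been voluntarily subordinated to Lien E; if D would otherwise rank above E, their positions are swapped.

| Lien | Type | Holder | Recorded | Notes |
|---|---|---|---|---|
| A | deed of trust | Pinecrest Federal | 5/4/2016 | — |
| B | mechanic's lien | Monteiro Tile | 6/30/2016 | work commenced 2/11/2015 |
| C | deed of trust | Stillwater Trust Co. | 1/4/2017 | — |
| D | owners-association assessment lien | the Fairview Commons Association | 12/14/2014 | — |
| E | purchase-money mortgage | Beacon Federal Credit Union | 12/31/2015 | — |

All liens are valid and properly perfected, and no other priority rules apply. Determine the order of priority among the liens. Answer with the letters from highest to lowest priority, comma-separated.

E, B, D, A, C

First, effective dates: B is treated as recorded 2/11/2015, the work-commencement date; E relates back to the deed date 12/25/2015.
Sorted by effective date: D (12/14/2014), B (2/11/2015), E (12/25/2015), A (5/4/2016), C (1/4/2017).
The subordination applies — D was senior to E — so D and E swap.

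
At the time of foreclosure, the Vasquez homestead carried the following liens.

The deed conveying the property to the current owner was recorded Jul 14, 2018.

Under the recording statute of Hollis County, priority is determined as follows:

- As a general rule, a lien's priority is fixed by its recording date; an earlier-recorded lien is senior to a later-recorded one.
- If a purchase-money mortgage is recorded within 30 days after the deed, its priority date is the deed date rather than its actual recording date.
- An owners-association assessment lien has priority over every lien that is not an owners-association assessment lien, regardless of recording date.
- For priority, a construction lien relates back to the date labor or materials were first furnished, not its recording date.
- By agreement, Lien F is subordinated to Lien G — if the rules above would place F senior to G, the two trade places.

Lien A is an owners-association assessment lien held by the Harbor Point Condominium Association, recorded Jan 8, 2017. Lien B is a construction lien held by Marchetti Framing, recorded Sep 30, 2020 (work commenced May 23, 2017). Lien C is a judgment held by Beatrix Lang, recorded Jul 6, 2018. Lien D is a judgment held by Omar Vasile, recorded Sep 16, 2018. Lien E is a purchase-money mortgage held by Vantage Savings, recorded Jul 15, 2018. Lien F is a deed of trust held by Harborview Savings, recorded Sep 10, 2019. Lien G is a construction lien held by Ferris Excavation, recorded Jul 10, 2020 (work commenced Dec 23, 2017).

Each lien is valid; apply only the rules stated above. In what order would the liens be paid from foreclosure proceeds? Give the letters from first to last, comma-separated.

Effective dates after the stated exceptions: B is treated as recorded May 23, 2017, the work-commencement date; E's effective date is the deed date, Jul 14, 2018; G's effective date is Dec 23, 2017, when work began.
A is an owners-association assessment lien, so it outranks all other liens regardless of date.
Among the remaining liens, by effective date: B (May 23, 2017), G (Dec 23, 2017), C (Jul 6, 2018), E (Jul 14, 2018), D (Sep 16, 2018), F (Sep 10, 2019).
F already ranks below G; the subordination has no effect.

A, B, G, C, E, D, F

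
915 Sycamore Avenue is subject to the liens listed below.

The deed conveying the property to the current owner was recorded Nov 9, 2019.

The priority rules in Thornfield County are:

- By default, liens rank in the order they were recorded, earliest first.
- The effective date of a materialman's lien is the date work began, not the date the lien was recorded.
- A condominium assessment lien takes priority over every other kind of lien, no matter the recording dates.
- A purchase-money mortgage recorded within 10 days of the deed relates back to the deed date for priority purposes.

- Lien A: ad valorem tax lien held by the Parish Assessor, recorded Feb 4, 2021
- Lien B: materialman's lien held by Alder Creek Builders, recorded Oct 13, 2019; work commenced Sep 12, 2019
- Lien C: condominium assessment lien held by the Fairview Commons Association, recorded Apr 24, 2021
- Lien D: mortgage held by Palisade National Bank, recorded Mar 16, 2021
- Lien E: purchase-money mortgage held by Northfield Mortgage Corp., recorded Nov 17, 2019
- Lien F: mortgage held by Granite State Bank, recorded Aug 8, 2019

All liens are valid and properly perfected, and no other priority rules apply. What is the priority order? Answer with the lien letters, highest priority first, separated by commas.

C, F, B, E, A, D

First, effective dates: B relates back to Sep 12, 2019 (work commenced); E relates back to the deed date Nov 9, 2019.
C, as a condominium assessment lien, has superpriority and ranks first.
Among the remaining liens, by effective date: F (Aug 8, 2019), B (Sep 12, 2019), E (Nov 9, 2019), A (Feb 4, 2021), D (Mar 16, 2021).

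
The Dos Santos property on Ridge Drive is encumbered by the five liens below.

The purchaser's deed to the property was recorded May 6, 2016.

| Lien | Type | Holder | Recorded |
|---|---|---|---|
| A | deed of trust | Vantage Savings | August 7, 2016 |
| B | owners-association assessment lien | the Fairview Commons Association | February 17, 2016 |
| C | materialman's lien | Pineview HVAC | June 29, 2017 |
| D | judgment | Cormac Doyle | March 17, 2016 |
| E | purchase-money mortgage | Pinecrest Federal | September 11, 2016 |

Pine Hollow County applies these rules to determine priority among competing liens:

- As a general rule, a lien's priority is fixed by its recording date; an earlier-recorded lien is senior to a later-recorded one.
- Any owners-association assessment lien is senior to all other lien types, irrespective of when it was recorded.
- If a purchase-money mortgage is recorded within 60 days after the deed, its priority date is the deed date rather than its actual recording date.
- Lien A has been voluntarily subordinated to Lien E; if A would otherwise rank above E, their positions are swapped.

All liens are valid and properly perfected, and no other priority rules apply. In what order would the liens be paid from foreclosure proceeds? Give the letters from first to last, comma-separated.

Adjusting effective dates: E missed the 60-day window (128 days after the deed), so its recording date stands.
B is an owners-association assessment lien and takes priority over every other lien.
Remaining liens by effective date: D (March 17, 2016), A (August 7, 2016), E (September 11, 2016), C (June 29, 2017).
The subordination applies — A was senior to E — so A and E swap.

B, D, E, A, C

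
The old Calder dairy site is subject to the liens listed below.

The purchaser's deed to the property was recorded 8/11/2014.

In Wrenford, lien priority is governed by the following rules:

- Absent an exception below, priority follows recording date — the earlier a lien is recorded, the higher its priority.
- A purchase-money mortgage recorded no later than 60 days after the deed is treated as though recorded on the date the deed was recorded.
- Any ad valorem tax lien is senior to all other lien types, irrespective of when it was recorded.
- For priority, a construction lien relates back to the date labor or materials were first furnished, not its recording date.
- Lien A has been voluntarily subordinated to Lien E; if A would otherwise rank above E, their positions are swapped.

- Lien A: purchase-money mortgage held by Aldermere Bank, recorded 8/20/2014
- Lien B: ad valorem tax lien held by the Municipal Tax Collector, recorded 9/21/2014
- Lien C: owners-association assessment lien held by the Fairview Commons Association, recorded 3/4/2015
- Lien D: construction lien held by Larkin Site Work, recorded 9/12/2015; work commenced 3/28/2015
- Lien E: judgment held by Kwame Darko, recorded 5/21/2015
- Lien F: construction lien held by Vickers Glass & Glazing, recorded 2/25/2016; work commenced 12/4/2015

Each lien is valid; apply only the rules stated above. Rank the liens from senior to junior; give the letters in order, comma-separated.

B, E, C, D, A, F

Adjusting effective dates: A was recorded within the 60-day window, so its effective date is the deed date 8/11/2014; D relates back to 3/28/2015 (work commenced); F's effective date is 12/4/2015, when work began.
As an ad valorem tax lien, B is senior to every other lien.
Ordering the rest by effective date: A (8/11/2014), C (3/4/2015), D (3/28/2015), E (5/21/2015), F (12/4/2015).
The subordination applies — A was senior to E — so A and E swap.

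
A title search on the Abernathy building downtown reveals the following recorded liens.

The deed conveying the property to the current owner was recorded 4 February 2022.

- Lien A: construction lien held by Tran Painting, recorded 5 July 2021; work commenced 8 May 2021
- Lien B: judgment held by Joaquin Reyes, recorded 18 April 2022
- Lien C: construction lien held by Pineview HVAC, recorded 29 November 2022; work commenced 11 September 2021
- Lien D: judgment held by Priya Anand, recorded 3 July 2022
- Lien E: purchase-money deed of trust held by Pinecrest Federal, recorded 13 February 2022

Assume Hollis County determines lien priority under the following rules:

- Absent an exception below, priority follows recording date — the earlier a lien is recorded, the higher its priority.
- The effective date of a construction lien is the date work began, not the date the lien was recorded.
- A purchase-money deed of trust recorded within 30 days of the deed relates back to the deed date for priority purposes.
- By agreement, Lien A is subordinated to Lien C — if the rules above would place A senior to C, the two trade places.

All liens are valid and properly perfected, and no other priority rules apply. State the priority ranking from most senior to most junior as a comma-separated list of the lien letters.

Effective dates after the stated exceptions: A's effective date is 8 May 2021, when work began; C relates back to 11 September 2021 (work commenced); E relates back to the deed date 4 February 2022.
By effective date, earliest first: A (8 May 2021), C (11 September 2021), E (4 February 2022), B (18 April 2022), D (3 July 2022).
A is senior to C before the subordination, so the two trade places.

C, A, E, B, D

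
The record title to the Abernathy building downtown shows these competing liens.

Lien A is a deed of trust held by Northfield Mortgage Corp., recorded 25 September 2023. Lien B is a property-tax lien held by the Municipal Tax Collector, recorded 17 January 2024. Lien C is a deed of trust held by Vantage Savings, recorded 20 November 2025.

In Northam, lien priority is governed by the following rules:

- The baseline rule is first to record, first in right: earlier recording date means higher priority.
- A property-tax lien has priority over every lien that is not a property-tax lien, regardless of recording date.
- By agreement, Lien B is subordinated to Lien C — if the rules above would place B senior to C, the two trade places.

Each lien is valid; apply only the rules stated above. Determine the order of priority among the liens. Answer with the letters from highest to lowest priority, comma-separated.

C, A, B

As a property-tax lien, B is senior to every other lien.
Ordering the rest by effective date: A (25 September 2023), C (20 November 2025).
The subordination applies — B was senior to C — so B and C swap.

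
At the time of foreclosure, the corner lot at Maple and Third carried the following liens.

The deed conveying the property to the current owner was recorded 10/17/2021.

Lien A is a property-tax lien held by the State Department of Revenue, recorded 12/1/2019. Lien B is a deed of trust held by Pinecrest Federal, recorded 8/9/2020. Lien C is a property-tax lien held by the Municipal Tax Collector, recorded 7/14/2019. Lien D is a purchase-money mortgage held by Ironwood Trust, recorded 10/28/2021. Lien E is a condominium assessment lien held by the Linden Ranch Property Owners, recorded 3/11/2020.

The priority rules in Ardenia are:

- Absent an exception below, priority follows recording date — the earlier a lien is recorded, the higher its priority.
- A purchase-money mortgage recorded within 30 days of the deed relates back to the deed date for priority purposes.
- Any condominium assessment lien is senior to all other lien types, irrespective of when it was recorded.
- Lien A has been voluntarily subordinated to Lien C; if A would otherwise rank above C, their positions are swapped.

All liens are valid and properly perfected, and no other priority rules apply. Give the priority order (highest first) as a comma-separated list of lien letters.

Effective dates after the stated exceptions: D's effective date is the deed date, 10/17/2021.
As a condominium assessment lien, E is senior to every other lien.
Ordering the rest by effective date: C (7/14/2019), A (12/1/2019), B (8/9/2020), D (10/17/2021).
Since A is not senior to C, the subordination leaves the order unchanged.

E, C, A, B, D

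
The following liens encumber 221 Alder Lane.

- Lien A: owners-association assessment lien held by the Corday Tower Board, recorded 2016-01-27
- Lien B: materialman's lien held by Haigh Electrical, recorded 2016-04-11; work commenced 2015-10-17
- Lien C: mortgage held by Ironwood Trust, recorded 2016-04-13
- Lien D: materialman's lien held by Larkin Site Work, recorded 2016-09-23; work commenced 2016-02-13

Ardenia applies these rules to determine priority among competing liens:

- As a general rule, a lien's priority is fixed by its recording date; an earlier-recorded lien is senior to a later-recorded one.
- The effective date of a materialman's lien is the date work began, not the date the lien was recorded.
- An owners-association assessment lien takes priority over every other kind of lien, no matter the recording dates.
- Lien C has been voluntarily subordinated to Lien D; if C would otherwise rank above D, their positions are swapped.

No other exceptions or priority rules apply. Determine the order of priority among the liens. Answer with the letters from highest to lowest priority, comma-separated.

A, B, D, C

Effective dates: B is treated as recorded 2015-10-17, the work-commencement date; D's effective date is 2016-02-13, when work began.
A is an owners-association assessment lien and takes priority over every other lien.
Remaining liens by effective date: B (2015-10-17), D (2016-02-13), C (2016-04-13).
C already ranks below D; the subordination has no effect.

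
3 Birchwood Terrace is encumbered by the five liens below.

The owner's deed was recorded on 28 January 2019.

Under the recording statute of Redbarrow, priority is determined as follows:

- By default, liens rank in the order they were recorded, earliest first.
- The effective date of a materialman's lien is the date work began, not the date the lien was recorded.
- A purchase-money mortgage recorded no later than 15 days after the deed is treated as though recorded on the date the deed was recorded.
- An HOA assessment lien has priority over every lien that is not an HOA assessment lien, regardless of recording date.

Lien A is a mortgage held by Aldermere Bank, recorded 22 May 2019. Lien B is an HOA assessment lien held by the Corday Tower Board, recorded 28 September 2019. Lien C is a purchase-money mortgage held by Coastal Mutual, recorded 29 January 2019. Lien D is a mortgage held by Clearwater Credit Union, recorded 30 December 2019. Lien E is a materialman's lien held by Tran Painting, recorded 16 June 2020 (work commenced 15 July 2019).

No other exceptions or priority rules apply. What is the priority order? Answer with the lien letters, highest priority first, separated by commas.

B, C, A, E, D

Effective dates after the stated exceptions: C's effective date is the deed date, 28 January 2019; E relates back to 15 July 2019 (work commenced).
B is an HOA assessment lien and takes priority over every other lien.
Remaining liens by effective date: C (28 January 2019), A (22 May 2019), E (15 July 2019), D (30 December 2019).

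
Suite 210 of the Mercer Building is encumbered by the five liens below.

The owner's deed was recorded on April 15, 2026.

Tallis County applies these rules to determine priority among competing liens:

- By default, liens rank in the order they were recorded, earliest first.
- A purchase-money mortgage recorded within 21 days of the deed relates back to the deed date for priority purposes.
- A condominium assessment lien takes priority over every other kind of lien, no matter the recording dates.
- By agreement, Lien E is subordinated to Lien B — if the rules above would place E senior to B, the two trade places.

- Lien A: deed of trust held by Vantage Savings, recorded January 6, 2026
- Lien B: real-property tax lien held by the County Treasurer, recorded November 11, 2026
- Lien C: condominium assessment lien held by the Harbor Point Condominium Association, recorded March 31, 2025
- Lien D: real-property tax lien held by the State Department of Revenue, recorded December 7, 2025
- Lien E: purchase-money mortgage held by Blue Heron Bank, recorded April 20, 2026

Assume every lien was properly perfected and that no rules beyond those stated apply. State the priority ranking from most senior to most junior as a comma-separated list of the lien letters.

C, D, A, B, E

Adjusting effective dates: E relates back to the deed date April 15, 2026.
C, as a condominium assessment lien, has superpriority and ranks first.
Among the remaining liens, by effective date: D (December 7, 2025), A (January 6, 2026), E (April 15, 2026), B (November 11, 2026).
Because E would otherwise rank above B, the subordination swaps them.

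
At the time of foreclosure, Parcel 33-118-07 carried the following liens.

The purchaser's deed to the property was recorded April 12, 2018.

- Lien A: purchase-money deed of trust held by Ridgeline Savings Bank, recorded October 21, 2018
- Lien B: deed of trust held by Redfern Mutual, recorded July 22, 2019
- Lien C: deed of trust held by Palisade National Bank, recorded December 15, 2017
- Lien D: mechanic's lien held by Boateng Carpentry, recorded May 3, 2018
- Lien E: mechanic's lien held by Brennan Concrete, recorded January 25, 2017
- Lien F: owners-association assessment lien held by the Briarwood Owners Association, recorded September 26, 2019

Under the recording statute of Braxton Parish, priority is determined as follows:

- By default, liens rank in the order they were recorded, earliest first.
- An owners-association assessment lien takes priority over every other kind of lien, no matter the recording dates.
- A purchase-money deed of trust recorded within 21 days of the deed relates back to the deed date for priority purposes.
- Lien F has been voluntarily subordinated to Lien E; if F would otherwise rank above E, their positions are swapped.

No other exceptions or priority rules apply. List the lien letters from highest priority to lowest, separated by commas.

E, F, C, D, A, B

Adjusting effective dates: A was recorded 192 days after the deed — beyond 21 days — so no relation-back applies.
F is an owners-association assessment lien, so it outranks all other liens regardless of date.
The other liens, earliest effective date first: E (January 25, 2017), C (December 15, 2017), D (May 3, 2018), A (October 21, 2018), B (July 22, 2019).
Because F would otherwise rank above E, the subordination swaps them.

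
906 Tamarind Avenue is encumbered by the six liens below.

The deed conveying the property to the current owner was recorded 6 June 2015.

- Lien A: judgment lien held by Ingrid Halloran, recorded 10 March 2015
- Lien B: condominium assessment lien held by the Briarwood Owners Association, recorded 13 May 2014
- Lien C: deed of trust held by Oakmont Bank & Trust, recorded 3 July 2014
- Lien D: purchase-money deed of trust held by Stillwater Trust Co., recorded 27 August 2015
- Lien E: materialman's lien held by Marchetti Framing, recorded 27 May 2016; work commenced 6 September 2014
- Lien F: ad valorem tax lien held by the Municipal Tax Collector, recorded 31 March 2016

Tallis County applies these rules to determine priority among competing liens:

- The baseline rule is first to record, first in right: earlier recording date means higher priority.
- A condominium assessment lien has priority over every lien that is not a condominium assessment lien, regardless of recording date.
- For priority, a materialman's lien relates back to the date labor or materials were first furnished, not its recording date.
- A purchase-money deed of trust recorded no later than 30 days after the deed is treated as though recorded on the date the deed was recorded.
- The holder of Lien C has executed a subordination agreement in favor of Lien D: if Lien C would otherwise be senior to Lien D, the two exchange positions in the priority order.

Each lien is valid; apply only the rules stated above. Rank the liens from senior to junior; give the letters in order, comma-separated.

B, D, E, A, C, F

Effective dates: D missed the 30-day window (82 days after the deed), so its recording date stands; E's effective date is 6 September 2014, when work began.
B is a condominium assessment lien and takes priority over every other lien.
The other liens, earliest effective date first: C (3 July 2014), E (6 September 2014), A (10 March 2015), D (27 August 2015), F (31 March 2016).
The subordination applies — C was senior to D — so C and D swap.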